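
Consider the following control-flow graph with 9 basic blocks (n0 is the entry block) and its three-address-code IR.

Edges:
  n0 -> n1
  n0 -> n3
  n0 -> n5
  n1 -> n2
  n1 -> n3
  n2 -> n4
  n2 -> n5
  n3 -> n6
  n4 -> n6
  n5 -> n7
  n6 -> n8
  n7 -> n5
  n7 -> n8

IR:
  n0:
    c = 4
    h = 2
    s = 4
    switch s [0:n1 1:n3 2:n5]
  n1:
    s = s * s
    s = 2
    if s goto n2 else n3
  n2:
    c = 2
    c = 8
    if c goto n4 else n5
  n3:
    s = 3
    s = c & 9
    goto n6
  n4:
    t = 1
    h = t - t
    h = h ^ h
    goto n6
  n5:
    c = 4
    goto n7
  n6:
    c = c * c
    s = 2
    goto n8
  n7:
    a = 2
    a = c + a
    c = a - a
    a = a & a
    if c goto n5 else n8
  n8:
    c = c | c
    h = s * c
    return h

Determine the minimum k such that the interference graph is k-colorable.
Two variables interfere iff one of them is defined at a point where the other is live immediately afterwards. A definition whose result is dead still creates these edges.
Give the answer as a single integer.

def/use:
  n0: {c,h,s} / ∅
  n1: {s} / {s}
  n2: {c} / ∅
  n3: {s} / {c}
  n4: {h,t} / ∅
  n5: {c} / ∅
  n6: {c,s} / {c}
  n7: {a,c} / {c}
  n8: {c,h} / {c,s}

Liveness:
  n0 li=∅ lo={c,s}
  n1 li={c,s} lo={c,s}
  n2 li={s} lo={c,s}
  n3 li={c} lo={c}
  n4 li={c} lo={c}
  n5 li={s} lo={c,s}
  n6 li={c} lo={c,s}
  n7 li={c,s} lo={c,s}
  n8 li={c,s} lo=∅

Interfere edges:
  a: {c,s}
  c: {a,h,s,t}
  h: {c}
  s: {a,c}
  t: {c}

Colouring:
  {a,c,s} pairwise interfere (3-clique) ⇒ χ ≥ 3
  assign a→c1 c→c0 h→c1 s→c2 t→c1 — no edge inside a register ⇒ χ ≤ 3
  χ = 3

Answer: 3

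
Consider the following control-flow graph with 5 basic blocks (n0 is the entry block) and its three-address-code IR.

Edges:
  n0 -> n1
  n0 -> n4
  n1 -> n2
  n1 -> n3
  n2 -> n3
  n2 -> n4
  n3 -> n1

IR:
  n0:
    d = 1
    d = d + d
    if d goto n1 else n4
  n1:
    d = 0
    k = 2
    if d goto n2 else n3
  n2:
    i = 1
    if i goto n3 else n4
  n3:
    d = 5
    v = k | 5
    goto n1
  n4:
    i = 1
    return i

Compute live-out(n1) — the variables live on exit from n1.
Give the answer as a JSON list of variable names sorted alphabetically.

Answer: ["k"]

Derivation:
Block summaries:
  n0: def={d} ue=∅
  n1: def={d,k} ue=∅
  n2: def={i} ue=∅
  n3: def={d,v} ue={k}
  n4: def={i} ue=∅

Backward fixpoint:
  n0 li=∅ lo=∅
  n1 li=∅ lo={k}
  n2 li={k} lo={k}
  n3 li={k} lo=∅
  n4 li=∅ lo=∅

live-out(n1) = ["k"]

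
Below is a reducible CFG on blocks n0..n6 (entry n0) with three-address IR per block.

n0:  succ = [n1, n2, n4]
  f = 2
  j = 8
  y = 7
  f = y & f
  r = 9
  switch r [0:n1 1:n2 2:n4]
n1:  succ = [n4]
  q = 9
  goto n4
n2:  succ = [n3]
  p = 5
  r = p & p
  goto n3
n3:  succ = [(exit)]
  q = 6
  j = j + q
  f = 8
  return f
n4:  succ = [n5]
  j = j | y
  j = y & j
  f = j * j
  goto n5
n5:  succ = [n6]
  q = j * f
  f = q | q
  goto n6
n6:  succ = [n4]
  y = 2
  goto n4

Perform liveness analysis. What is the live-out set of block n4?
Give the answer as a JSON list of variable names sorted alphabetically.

Answer: ["f", "j"]

Analysis:
def/use:
  n0: {f,j,r,y} / ∅
  n1: {q} / ∅
  n2: {p,r} / ∅
  n3: {f,j,q} / {j}
  n4: {f,j} / {j,y}
  n5: {f,q} / {f,j}
  n6: {y} / ∅

Live sets:
  live n0: ∅→{j,y}
  live n1: {j,y}→{j,y}
  live n2: {j}→{j}
  live n3: {j}→∅
  live n4: {j,y}→{f,j}
  live n5: {f,j}→{j}
  live n6: {j}→{j,y}

live-out(n4) = ["f", "j"]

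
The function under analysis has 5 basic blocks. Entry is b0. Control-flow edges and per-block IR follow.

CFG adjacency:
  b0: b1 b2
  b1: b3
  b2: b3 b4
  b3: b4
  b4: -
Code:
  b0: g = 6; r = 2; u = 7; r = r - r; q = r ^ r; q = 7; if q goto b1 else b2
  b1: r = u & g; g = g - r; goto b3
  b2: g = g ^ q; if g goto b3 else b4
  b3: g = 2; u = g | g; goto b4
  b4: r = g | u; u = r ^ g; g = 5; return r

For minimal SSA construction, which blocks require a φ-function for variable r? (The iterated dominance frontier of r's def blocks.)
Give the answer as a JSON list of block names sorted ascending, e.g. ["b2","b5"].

idom tree: b1←b0 b2←b0 b3←b0 b4←b0
Dom∩ at merges:
  b3: preds {b1,b2}: {b0,b1} ∩ {b0,b2} = {b0}; idom=b0
  b4: preds {b2,b3}: {b0,b2} ∩ {b0,b3} = {b0}; idom=b0

Frontier:
  join b3 pred b1: b1 stop@b0
  join b3 pred b2: b2 stop@b0
  join b4 pred b2: b2 stop@b0
  join b4 pred b3: b3 stop@b0
  b0: DF=∅
  b1: DF={b3}
  b2: DF={b3,b4}
  b3: DF={b4}
  b4: DF=∅

φ for r: defs {b0,b1,b4}
  DF⁺ = {b3,b4}

Answer: ["b3", "b4"]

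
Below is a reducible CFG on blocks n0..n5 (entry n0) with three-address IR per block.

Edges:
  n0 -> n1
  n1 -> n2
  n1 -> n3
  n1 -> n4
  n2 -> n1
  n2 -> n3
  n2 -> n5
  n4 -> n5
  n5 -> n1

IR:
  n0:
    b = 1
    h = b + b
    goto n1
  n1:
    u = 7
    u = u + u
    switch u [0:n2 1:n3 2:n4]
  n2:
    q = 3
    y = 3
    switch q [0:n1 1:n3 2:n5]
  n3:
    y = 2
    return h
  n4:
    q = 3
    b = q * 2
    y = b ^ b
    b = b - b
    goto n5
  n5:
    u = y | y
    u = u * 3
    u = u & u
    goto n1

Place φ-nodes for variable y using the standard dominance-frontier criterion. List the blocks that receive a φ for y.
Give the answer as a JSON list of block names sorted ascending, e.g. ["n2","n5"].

idom tree: n1←n0 n2←n1 n3←n1 n4←n1 n5←n1
Dom∩ at merges:
  n1: preds {n0,n2,n5}: {n0} ∩ {n0,n1,n2} ∩ {n0,n1,n5} = {n0}; idom=n0
  n3: preds {n1,n2}: {n0,n1} ∩ {n0,n1,n2} = {n0,n1}; idom=n1
  n5: preds {n2,n4}: {n0,n1,n2} ∩ {n0,n1,n4} = {n0,n1}; idom=n1

DF derivation:
  n1←n0: walk · to n0
  n1←n2: walk n2→n1 to n0
  n1←n5: walk n5→n1 to n0
  n3←n1: walk · to n1
  n3←n2: walk n2 to n1
  n5←n2: walk n2 to n1
  n5←n4: walk n4 to n1
  DF(n0)=∅
  DF(n1)={n1}
  DF(n2)={n1,n3,n5}
  DF(n3)=∅
  DF(n4)={n5}
  DF(n5)={n1}

φ for y: defs {n2,n3,n4}
  DF⁺ = {n1,n3,n5}

Answer: ["n1", "n3", "n5"]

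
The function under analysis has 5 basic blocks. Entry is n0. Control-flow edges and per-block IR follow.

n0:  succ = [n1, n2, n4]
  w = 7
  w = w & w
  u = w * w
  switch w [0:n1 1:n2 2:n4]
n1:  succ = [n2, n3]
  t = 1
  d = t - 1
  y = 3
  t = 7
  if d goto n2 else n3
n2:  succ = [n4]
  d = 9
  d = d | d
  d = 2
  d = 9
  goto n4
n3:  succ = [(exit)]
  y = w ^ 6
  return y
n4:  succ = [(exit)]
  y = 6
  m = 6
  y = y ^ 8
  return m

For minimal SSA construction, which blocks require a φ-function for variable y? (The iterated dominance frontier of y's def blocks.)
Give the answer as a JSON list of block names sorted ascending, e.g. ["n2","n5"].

Answer: ["n2", "n4"]

Derivation:
idom tree: n1←n0 n2←n0 n3←n1 n4←n0
Dom∩ at merges:
  n2: preds {n0,n1}: {n0} ∩ {n0,n1} = {n0}; idom=n0
  n4: preds {n0,n2}: {n0} ∩ {n0,n2} = {n0}; idom=n0

DF walk-up:
  n2←n0: walk · to n0
  n2←n1: walk n1 to n0
  n4←n0: walk · to n0
  n4←n2: walk n2 to n0
  n0 → ∅
  n1 → {n2}
  n2 → {n4}
  n3 → ∅
  n4 → ∅

φ for y: defs {n1,n3,n4}
  DF⁺ = {n2,n4}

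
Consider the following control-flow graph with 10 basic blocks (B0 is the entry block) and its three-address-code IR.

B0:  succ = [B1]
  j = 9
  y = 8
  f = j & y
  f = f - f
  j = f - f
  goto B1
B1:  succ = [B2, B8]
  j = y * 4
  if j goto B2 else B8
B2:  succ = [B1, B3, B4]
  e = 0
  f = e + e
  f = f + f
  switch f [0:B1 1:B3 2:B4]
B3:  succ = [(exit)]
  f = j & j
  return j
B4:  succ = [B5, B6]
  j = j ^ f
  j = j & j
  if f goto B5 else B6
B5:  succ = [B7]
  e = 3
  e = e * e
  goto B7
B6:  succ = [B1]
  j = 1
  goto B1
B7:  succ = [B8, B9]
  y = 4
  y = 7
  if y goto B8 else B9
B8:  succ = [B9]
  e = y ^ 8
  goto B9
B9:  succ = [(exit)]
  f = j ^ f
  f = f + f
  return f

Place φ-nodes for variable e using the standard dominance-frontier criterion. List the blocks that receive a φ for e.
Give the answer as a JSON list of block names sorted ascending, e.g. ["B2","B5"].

idom tree: B1←B0 B2←B1 B3←B2 B4←B2 B5←B4 B6←B4 B7←B5 B8←B1 B9←B1
Join-block Dom:
  B1: preds {B0,B2,B6}: {B0} ∩ {B0,B1,B2} ∩ {B0,B1,B2,B4,B6} = {B0}; idom=B0
  B8: preds {B1,B7}: {B0,B1} ∩ {B0,B1,B2,B4,B5,B7} = {B0,B1}; idom=B1
  B9: preds {B7,B8}: {B0,B1,B2,B4,B5,B7} ∩ {B0,B1,B8} = {B0,B1}; idom=B1

DF derivation:
  join B1 pred B0: · stop@B0
  join B1 pred B2: B2→B1 stop@B0
  join B1 pred B6: B6→B4→B2→B1 stop@B0
  join B8 pred B1: · stop@B1
  join B8 pred B7: B7→B5→B4→B2 stop@B1
  join B9 pred B7: B7→B5→B4→B2 stop@B1
  join B9 pred B8: B8 stop@B1
  DF(B0)=∅
  DF(B1)={B1}
  DF(B2)={B1,B8,B9}
  DF(B3)=∅
  DF(B4)={B1,B8,B9}
  DF(B5)={B8,B9}
  DF(B6)={B1}
  DF(B7)={B8,B9}
  DF(B8)={B9}
  DF(B9)=∅

φ for e: defs {B2,B5,B8}
  DF⁺ = {B1,B8,B9}

Answer: ["B1", "B8", "B9"]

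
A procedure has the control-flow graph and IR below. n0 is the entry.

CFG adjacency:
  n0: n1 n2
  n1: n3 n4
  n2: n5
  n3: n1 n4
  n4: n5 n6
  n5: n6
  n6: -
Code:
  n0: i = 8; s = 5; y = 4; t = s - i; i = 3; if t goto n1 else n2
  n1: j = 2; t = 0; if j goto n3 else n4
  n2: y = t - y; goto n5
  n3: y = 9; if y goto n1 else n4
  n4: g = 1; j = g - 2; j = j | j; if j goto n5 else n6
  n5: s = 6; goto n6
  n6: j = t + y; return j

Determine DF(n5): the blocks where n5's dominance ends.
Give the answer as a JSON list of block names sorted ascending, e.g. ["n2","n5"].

idom tree: n1←n0 n2←n0 n3←n1 n4←n1 n5←n0 n6←n0
Dom at joins:
  n1: preds {n0,n3}: {n0} ∩ {n0,n1,n3} = {n0}; idom=n0
  n4: preds {n1,n3}: {n0,n1} ∩ {n0,n1,n3} = {n0,n1}; idom=n1
  n5: preds {n2,n4}: {n0,n2} ∩ {n0,n1,n4} = {n0}; idom=n0
  n6: preds {n4,n5}: {n0,n1,n4} ∩ {n0,n5} = {n0}; idom=n0

DF derivation:
  n1←n0: walk · to n0
  n1←n3: walk n3→n1 to n0
  n4←n1: walk · to n1
  n4←n3: walk n3 to n1
  n5←n2: walk n2 to n0
  n5←n4: walk n4→n1 to n0
  n6←n4: walk n4→n1 to n0
  n6←n5: walk n5 to n0
  n0: DF=∅
  n1: DF={n1,n5,n6}
  n2: DF={n5}
  n3: DF={n1,n4}
  n4: DF={n5,n6}
  n5: DF={n6}
  n6: DF=∅

DF(n5) = ["n6"]

Answer: ["n6"]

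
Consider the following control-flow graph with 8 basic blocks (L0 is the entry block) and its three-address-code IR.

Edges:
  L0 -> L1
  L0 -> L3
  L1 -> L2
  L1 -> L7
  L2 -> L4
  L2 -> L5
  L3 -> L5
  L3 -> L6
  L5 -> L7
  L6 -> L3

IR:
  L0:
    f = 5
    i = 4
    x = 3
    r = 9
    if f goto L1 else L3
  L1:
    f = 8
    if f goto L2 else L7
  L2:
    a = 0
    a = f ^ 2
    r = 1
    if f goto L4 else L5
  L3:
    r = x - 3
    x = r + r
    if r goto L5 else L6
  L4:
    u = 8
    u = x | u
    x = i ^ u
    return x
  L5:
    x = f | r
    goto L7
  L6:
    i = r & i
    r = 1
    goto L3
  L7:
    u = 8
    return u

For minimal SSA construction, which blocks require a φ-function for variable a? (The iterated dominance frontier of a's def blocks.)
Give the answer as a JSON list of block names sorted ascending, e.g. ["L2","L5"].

idom tree: L1←L0 L2←L1 L3←L0 L4←L2 L5←L0 L6←L3 L7←L0
Join-block Dom:
  L3: preds {L0,L6}: {L0} ∩ {L0,L3,L6} = {L0}; idom=L0
  L5: preds {L2,L3}: {L0,L1,L2} ∩ {L0,L3} = {L0}; idom=L0
  L7: preds {L1,L5}: {L0,L1} ∩ {L0,L5} = {L0}; idom=L0

Frontier:
  L3←L0: walk · to L0
  L3←L6: walk L6→L3 to L0
  L5←L2: walk L2→L1 to L0
  L5←L3: walk L3 to L0
  L7←L1: walk L1 to L0
  L7←L5: walk L5 to L0
  L0 → ∅
  L1 → {L5,L7}
  L2 → {L5}
  L3 → {L3,L5}
  L4 → ∅
  L5 → {L7}
  L6 → {L3}
  L7 → ∅

φ for a: defs {L2}
  DF⁺ = {L5,L7}

Answer: ["L5", "L7"]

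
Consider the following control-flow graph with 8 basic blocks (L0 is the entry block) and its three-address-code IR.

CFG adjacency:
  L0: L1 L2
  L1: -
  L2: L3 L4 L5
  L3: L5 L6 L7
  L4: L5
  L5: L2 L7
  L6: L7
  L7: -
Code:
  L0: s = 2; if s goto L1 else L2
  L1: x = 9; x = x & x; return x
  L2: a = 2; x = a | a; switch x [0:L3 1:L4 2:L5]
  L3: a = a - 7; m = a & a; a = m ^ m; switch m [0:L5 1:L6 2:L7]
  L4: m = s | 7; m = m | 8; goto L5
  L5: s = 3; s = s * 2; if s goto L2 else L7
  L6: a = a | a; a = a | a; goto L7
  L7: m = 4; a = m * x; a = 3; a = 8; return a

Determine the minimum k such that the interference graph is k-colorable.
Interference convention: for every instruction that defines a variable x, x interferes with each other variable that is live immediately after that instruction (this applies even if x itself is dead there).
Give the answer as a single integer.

def/use:
  L0 def {s} use ∅
  L1 def {x} use ∅
  L2 def {a,x} use ∅
  L3 def {a,m} use {a}
  L4 def {m} use {s}
  L5 def {s} use ∅
  L6 def {a} use {a}
  L7 def {a,m} use {x}

Live sets:
  L0 li=∅ lo={s}
  L1 li=∅ lo=∅
  L2 li={s} lo={a,s,x}
  L3 li={a,x} lo={a,x}
  L4 li={s,x} lo={x}
  L5 li={x} lo={s,x}
  L6 li={a,x} lo={x}
  L7 li={x} lo=∅

Interference:
  a: {m,s,x}
  m: {a,x}
  s: {a,x}
  x: {a,m,s}

Colouring:
  lower bound: {a,m,x} mutually conflict ⇒ χ ≥ 3
  assign a→c0 m→c2 s→c2 x→c1 — no edge inside a register ⇒ χ ≤ 3
  χ = 3

Answer: 3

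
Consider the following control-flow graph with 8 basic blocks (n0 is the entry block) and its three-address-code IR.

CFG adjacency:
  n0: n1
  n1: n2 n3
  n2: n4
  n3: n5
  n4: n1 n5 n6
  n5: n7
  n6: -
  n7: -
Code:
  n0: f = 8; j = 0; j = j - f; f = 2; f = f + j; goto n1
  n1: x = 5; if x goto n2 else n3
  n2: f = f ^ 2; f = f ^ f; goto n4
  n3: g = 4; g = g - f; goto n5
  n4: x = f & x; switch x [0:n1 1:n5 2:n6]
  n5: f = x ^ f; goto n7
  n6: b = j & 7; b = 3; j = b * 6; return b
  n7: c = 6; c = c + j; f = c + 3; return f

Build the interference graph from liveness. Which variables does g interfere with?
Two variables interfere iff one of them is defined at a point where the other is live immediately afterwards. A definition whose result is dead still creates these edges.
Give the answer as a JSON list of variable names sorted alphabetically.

Answer: ["f", "j", "x"]

Analysis:
def/use:
  n0 def {f,j} use ∅
  n1 def {x} use ∅
  n2 def {f} use {f}
  n3 def {g} use {f}
  n4 def {x} use {f,x}
  n5 def {f} use {f,x}
  n6 def {b,j} use {j}
  n7 def {c,f} use {j}

Live sets:
  live n0: ∅→{f,j}
  live n1: {f,j}→{f,j,x}
  live n2: {f,j,x}→{f,j,x}
  live n3: {f,j,x}→{f,j,x}
  live n4: {f,j,x}→{f,j,x}
  live n5: {f,j,x}→{j}
  live n6: {j}→∅
  live n7: {j}→∅

Interference:
  b: {j}
  c: {j}
  f: {g,j,x}
  g: {f,j,x}
  j: {b,c,f,g,x}
  x: {f,g,j}

N(g) = ["f", "j", "x"]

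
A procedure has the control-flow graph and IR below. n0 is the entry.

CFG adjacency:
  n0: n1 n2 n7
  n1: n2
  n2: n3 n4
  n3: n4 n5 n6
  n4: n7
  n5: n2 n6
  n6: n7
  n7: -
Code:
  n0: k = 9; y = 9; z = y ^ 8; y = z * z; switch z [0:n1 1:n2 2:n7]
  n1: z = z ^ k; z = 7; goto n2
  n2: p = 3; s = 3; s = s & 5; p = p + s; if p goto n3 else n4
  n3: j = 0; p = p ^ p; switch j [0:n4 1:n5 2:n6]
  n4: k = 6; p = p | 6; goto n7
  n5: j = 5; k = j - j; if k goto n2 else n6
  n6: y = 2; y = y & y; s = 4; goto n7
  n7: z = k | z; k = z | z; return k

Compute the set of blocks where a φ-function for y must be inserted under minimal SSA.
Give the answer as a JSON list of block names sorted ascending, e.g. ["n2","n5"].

idom tree: n1←n0 n2←n0 n3←n2 n4←n2 n5←n3 n6←n3 n7←n0
Dom∩ at merges:
  n2: preds {n0,n1,n5}: {n0} ∩ {n0,n1} ∩ {n0,n2,n3,n5} = {n0}; idom=n0
  n4: preds {n2,n3}: {n0,n2} ∩ {n0,n2,n3} = {n0,n2}; idom=n2
  n6: preds {n3,n5}: {n0,n2,n3} ∩ {n0,n2,n3,n5} = {n0,n2,n3}; idom=n3
  n7: preds {n0,n4,n6}: {n0} ∩ {n0,n2,n4} ∩ {n0,n2,n3,n6} = {n0}; idom=n0

DF derivation:
  n2←n0: walk · to n0
  n2←n1: walk n1 to n0
  n2←n5: walk n5→n3→n2 to n0
  n4←n2: walk · to n2
  n4←n3: walk n3 to n2
  n6←n3: walk · to n3
  n6←n5: walk n5 to n3
  n7←n0: walk · to n0
  n7←n4: walk n4→n2 to n0
  n7←n6: walk n6→n3→n2 to n0
  DF(n0)=∅
  DF(n1)={n2}
  DF(n2)={n2,n7}
  DF(n3)={n2,n4,n7}
  DF(n4)={n7}
  DF(n5)={n2,n6}
  DF(n6)={n7}
  DF(n7)=∅

φ for y: defs {n0,n6}
  DF⁺ = {n7}

Answer: ["n7"]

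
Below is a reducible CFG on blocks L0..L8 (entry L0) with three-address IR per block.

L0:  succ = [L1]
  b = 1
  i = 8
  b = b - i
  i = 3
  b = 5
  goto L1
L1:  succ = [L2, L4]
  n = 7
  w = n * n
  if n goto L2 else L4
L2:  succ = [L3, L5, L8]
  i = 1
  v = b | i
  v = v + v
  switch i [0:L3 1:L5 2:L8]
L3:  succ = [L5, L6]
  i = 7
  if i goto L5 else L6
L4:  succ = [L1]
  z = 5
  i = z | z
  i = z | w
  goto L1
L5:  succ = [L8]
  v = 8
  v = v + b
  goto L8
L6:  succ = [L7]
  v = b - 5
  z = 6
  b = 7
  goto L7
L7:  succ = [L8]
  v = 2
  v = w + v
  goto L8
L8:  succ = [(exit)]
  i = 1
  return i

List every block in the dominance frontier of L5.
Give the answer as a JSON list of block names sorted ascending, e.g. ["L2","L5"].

idom tree: L1←L0 L2←L1 L3←L2 L4←L1 L5←L2 L6←L3 L7←L6 L8←L2
Dom at joins:
  L1: preds {L0,L4}: {L0} ∩ {L0,L1,L4} = {L0}; idom=L0
  L5: preds {L2,L3}: {L0,L1,L2} ∩ {L0,L1,L2,L3} = {L0,L1,L2}; idom=L2
  L8: preds {L2,L5,L7}: {L0,L1,L2} ∩ {L0,L1,L2,L5} ∩ {L0,L1,L2,L3,L6,L7} = {L0,L1,L2}; idom=L2

Frontier:
  join L1 pred L0: · stop@L0
  join L1 pred L4: L4→L1 stop@L0
  join L5 pred L2: · stop@L2
  join L5 pred L3: L3 stop@L2
  join L8 pred L2: · stop@L2
  join L8 pred L5: L5 stop@L2
  join L8 pred L7: L7→L6→L3 stop@L2
  DF(L0)=∅
  DF(L1)={L1}
  DF(L2)=∅
  DF(L3)={L5,L8}
  DF(L4)={L1}
  DF(L5)={L8}
  DF(L6)={L8}
  DF(L7)={L8}
  DF(L8)=∅

DF(L5) = ["L8"]

Answer: ["L8"]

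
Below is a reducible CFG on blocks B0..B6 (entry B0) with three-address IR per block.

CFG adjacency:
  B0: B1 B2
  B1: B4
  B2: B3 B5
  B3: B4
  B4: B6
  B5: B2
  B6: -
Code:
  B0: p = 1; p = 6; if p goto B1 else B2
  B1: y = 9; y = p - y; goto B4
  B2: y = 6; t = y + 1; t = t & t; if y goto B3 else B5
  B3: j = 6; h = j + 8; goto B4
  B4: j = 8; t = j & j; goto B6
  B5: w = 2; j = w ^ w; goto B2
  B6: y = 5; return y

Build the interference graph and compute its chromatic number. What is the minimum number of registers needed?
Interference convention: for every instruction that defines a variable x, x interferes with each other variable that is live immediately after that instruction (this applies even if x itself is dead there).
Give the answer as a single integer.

Block summaries:
  B0: def={p} ue=∅
  B1: def={y} ue={p}
  B2: def={t,y} ue=∅
  B3: def={h,j} ue=∅
  B4: def={j,t} ue=∅
  B5: def={j,w} ue=∅
  B6: def={y} ue=∅

Live sets:
  B0: in=∅ out={p}
  B1: in={p} out=∅
  B2: in=∅ out=∅
  B3: in=∅ out=∅
  B4: in=∅ out=∅
  B5: in=∅ out=∅
  B6: in=∅ out=∅

Interference:
  h — ∅
  j — ∅
  p — {y}
  t — {y}
  w — ∅
  y — {p,t}

Registers:
  {p,y} pairwise interfere (2-clique) ⇒ χ ≥ 2
  2-colouring: r0={h,j,w,y}  r1={p,t}
  χ = 2

Answer: 2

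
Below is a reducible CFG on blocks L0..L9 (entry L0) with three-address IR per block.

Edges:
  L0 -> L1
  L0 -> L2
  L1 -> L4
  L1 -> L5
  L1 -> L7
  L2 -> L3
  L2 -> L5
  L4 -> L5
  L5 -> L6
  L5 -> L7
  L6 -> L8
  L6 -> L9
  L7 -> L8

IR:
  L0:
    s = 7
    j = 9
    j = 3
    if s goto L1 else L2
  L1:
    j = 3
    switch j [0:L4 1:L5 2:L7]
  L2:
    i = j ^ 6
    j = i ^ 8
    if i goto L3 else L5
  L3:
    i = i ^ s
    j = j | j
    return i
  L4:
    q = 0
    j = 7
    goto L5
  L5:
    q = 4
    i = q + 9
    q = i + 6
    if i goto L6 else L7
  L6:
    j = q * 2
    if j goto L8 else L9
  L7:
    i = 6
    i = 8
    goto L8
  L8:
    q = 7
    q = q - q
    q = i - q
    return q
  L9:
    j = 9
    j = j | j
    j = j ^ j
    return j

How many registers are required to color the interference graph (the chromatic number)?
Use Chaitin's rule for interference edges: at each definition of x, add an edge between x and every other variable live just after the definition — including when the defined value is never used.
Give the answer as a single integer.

Answer: 3

Working:
Per-block:
  L0: {j,s} / ∅
  L1: {j} / ∅
  L2: {i,j} / {j}
  L3: {i,j} / {i,j,s}
  L4: {j,q} / ∅
  L5: {i,q} / ∅
  L6: {j} / {q}
  L7: {i} / ∅
  L8: {q} / {i}
  L9: {j} / ∅

Liveness:
  L0 li=∅ lo={j,s}
  L1 li=∅ lo=∅
  L2 li={j,s} lo={i,j,s}
  L3 li={i,j,s} lo=∅
  L4 li=∅ lo=∅
  L5 li=∅ lo={i,q}
  L6 li={i,q} lo={i}
  L7 li=∅ lo={i}
  L8 li={i} lo=∅
  L9 li=∅ lo=∅

Interfere edges:
  i↔{j,q,s}
  j↔{i,s}
  q↔{i}
  s↔{i,j}

Chromatic number:
  lower bound: {i,j,s} mutually conflict ⇒ χ ≥ 3
  assign i→R0 j→R1 q→R1 s→R2 — no edge inside a register ⇒ χ ≤ 3
  χ = 3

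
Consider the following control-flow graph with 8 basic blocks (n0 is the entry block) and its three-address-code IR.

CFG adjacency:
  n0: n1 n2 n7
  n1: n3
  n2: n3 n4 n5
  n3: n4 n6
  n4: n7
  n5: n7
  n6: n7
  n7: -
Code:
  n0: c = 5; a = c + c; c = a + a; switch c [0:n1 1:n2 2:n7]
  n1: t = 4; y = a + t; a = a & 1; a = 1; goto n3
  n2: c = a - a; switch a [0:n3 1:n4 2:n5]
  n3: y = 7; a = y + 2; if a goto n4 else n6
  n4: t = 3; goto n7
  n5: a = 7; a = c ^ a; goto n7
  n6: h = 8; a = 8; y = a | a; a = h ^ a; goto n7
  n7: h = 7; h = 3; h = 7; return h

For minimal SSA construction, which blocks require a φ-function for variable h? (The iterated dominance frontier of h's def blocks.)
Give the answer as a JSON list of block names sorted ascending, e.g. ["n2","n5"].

idom tree: n1←n0 n2←n0 n3←n0 n4←n0 n5←n2 n6←n3 n7←n0
Dom∩ at merges:
  n3: preds {n1,n2}: {n0,n1} ∩ {n0,n2} = {n0}; idom=n0
  n4: preds {n2,n3}: {n0,n2} ∩ {n0,n3} = {n0}; idom=n0
  n7: preds {n0,n4,n5,n6}: {n0} ∩ {n0,n4} ∩ {n0,n2,n5} ∩ {n0,n3,n6} = {n0}; idom=n0

Frontier:
  n3←n1: walk n1 to n0
  n3←n2: walk n2 to n0
  n4←n2: walk n2 to n0
  n4←n3: walk n3 to n0
  n7←n0: walk · to n0
  n7←n4: walk n4 to n0
  n7←n5: walk n5→n2 to n0
  n7←n6: walk n6→n3 to n0
  n0 → ∅
  n1 → {n3}
  n2 → {n3,n4,n7}
  n3 → {n4,n7}
  n4 → {n7}
  n5 → {n7}
  n6 → {n7}
  n7 → ∅

φ for h: defs {n6,n7}
  DF⁺ = {n7}

Answer: ["n7"]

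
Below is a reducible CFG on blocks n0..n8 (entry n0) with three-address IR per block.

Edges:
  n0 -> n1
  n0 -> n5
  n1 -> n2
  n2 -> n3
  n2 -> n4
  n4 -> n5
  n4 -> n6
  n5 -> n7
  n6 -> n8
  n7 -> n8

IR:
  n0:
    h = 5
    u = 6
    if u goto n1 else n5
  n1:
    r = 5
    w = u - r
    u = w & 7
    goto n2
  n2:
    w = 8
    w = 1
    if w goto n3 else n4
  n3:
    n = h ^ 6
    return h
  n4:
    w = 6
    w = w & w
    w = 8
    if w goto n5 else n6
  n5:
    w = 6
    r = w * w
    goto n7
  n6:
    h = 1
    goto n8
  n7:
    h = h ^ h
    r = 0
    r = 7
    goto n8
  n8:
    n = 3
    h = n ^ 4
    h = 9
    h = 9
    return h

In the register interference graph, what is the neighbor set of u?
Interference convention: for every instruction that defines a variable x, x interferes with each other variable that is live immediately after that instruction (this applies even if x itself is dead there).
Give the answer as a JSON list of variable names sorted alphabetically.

Block summaries:
  n0: {h,u} / ∅
  n1: {r,u,w} / {u}
  n2: {w} / ∅
  n3: {n} / {h}
  n4: {w} / ∅
  n5: {r,w} / ∅
  n6: {h} / ∅
  n7: {h,r} / {h}
  n8: {h,n} / ∅

Backward fixpoint:
  n0: in=∅ out={h,u}
  n1: in={h,u} out={h}
  n2: in={h} out={h}
  n3: in={h} out=∅
  n4: in={h} out={h}
  n5: in={h} out={h}
  n6: in=∅ out=∅
  n7: in={h} out=∅
  n8: in=∅ out=∅

Interfere edges:
  h: {n,r,u,w}
  n: {h}
  r: {h,u}
  u: {h,r}
  w: {h}

N(u) = ["h", "r"]

Answer: ["h", "r"]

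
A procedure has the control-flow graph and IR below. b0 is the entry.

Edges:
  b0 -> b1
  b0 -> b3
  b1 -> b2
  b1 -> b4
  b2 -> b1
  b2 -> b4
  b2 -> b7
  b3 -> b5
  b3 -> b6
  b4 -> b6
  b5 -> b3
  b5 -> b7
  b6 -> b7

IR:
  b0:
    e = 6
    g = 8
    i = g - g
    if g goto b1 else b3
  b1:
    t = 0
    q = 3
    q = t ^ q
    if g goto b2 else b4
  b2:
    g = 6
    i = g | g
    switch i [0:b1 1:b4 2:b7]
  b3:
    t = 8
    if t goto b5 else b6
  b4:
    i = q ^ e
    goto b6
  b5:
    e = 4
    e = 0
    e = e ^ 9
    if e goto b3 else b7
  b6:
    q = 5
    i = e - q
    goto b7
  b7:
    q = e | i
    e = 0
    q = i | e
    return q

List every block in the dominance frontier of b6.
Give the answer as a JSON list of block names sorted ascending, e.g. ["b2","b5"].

idom tree: b1←b0 b2←b1 b3←b0 b4←b1 b5←b3 b6←b0 b7←b0
Dom at joins:
  b1: preds {b0,b2}: {b0} ∩ {b0,b1,b2} = {b0}; idom=b0
  b3: preds {b0,b5}: {b0} ∩ {b0,b3,b5} = {b0}; idom=b0
  b4: preds {b1,b2}: {b0,b1} ∩ {b0,b1,b2} = {b0,b1}; idom=b1
  b6: preds {b3,b4}: {b0,b3} ∩ {b0,b1,b4} = {b0}; idom=b0
  b7: preds {b2,b5,b6}: {b0,b1,b2} ∩ {b0,b3,b5} ∩ {b0,b6} = {b0}; idom=b0

DF walk-up:
  b1←b0: walk · to b0
  b1←b2: walk b2→b1 to b0
  b3←b0: walk · to b0
  b3←b5: walk b5→b3 to b0
  b4←b1: walk · to b1
  b4←b2: walk b2 to b1
  b6←b3: walk b3 to b0
  b6←b4: walk b4→b1 to b0
  b7←b2: walk b2→b1 to b0
  b7←b5: walk b5→b3 to b0
  b7←b6: walk b6 to b0
  b0: DF=∅
  b1: DF={b1,b6,b7}
  b2: DF={b1,b4,b7}
  b3: DF={b3,b6,b7}
  b4: DF={b6}
  b5: DF={b3,b7}
  b6: DF={b7}
  b7: DF=∅

DF(b6) = ["b7"]

Answer: ["b7"]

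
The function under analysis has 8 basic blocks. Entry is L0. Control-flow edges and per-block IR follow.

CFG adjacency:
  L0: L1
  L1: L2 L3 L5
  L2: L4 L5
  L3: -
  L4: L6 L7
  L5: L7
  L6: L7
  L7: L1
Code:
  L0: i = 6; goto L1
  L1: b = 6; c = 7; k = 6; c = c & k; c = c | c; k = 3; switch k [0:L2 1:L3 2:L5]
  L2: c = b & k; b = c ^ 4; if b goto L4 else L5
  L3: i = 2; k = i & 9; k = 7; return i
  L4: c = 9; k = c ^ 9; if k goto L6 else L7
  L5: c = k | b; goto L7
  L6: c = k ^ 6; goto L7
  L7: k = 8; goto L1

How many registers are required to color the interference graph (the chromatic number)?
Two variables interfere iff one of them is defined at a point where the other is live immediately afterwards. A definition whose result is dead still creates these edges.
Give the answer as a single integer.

Answer: 3

Analysis:
Block summaries:
  L0: {i} / ∅
  L1: {b,c,k} / ∅
  L2: {b,c} / {b,k}
  L3: {i,k} / ∅
  L4: {c,k} / ∅
  L5: {c} / {b,k}
  L6: {c} / {k}
  L7: {k} / ∅

Live sets:
  L0: in=∅ out=∅
  L1: in=∅ out={b,k}
  L2: in={b,k} out={b,k}
  L3: in=∅ out=∅
  L4: in=∅ out={k}
  L5: in={b,k} out=∅
  L6: in={k} out=∅
  L7: in=∅ out=∅

Conflict graph:
  b↔{c,k}
  c↔{b,k}
  i↔{k}
  k↔{b,c,i}

Registers:
  {b,c,k} pairwise interfere (3-clique) ⇒ χ ≥ 3
  3-colouring: r0={k}  r1={b,i}  r2={c}
  χ = 3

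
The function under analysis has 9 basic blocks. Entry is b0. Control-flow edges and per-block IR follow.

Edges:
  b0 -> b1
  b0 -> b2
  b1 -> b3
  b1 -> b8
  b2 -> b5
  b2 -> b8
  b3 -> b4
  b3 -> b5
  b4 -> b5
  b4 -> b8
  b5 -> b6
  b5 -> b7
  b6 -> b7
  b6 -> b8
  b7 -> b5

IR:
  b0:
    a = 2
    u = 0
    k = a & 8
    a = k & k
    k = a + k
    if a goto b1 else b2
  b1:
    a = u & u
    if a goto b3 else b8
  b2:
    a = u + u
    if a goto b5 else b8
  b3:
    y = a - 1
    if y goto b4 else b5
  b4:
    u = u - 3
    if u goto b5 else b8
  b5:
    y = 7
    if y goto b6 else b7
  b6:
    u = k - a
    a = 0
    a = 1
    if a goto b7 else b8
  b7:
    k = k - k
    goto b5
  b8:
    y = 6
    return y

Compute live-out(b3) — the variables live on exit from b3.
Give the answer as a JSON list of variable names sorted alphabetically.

def/use:
  b0: def={a,k,u} ue=∅
  b1: def={a} ue={u}
  b2: def={a} ue={u}
  b3: def={y} ue={a}
  b4: def={u} ue={u}
  b5: def={y} ue=∅
  b6: def={a,u} ue={a,k}
  b7: def={k} ue={k}
  b8: def={y} ue=∅

Backward fixpoint:
  live b0: ∅→{k,u}
  live b1: {k,u}→{a,k,u}
  live b2: {k,u}→{a,k}
  live b3: {a,k,u}→{a,k,u}
  live b4: {a,k,u}→{a,k}
  live b5: {a,k}→{a,k}
  live b6: {a,k}→{a,k}
  live b7: {a,k}→{a,k}
  live b8: ∅→∅

live-out(b3) = ["a", "k", "u"]

Answer: ["a", "k", "u"]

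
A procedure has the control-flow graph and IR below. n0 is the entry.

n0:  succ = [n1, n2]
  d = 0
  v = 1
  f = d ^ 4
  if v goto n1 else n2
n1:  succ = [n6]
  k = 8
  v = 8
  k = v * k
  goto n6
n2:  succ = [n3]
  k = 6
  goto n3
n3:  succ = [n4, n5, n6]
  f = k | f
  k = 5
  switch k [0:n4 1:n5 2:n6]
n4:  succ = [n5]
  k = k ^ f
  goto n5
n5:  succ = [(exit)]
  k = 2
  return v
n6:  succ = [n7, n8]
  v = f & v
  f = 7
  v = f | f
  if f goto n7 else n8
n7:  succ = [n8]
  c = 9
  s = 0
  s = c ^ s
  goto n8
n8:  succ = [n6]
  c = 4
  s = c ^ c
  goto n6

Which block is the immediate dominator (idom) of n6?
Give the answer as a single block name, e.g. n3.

Answer: n0

Working:
idom tree: n1←n0 n2←n0 n3←n2 n4←n3 n5←n3 n6←n0 n7←n6 n8←n6
Join-block Dom:
  n5: preds {n3,n4}: {n0,n2,n3} ∩ {n0,n2,n3,n4} = {n0,n2,n3}; idom=n3
  n6: preds {n1,n3,n8}: {n0,n1} ∩ {n0,n2,n3} ∩ {n0,n6,n8} = {n0}; idom=n0
  n8: preds {n6,n7}: {n0,n6} ∩ {n0,n6,n7} = {n0,n6}; idom=n6

idom(n6) = n0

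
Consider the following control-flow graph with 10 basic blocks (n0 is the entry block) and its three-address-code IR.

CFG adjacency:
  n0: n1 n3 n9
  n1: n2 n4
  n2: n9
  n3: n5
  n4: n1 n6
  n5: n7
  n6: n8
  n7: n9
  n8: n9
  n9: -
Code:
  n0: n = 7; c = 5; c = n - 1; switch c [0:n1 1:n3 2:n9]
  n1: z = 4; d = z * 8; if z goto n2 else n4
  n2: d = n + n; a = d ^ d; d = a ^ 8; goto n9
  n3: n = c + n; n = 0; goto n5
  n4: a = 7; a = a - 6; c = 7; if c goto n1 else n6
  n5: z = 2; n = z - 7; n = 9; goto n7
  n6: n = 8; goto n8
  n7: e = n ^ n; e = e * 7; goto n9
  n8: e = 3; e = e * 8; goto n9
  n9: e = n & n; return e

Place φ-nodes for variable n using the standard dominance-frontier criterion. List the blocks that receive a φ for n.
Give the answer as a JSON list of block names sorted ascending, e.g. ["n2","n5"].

Answer: ["n9"]

Derivation:
idom tree: n1←n0 n2←n1 n3←n0 n4←n1 n5←n3 n6←n4 n7←n5 n8←n6 n9←n0
Join-block Dom:
  n1: preds {n0,n4}: {n0} ∩ {n0,n1,n4} = {n0}; idom=n0
  n9: preds {n0,n2,n7,n8}: {n0} ∩ {n0,n1,n2} ∩ {n0,n3,n5,n7} ∩ {n0,n1,n4,n6,n8} = {n0}; idom=n0

DF walk-up:
  join n1 pred n0: · stop@n0
  join n1 pred n4: n4→n1 stop@n0
  join n9 pred n0: · stop@n0
  join n9 pred n2: n2→n1 stop@n0
  join n9 pred n7: n7→n5→n3 stop@n0
  join n9 pred n8: n8→n6→n4→n1 stop@n0
  n0 → ∅
  n1 → {n1,n9}
  n2 → {n9}
  n3 → {n9}
  n4 → {n1,n9}
  n5 → {n9}
  n6 → {n9}
  n7 → {n9}
  n8 → {n9}
  n9 → ∅

φ for n: defs {n0,n3,n5,n6}
  DF⁺ = {n9}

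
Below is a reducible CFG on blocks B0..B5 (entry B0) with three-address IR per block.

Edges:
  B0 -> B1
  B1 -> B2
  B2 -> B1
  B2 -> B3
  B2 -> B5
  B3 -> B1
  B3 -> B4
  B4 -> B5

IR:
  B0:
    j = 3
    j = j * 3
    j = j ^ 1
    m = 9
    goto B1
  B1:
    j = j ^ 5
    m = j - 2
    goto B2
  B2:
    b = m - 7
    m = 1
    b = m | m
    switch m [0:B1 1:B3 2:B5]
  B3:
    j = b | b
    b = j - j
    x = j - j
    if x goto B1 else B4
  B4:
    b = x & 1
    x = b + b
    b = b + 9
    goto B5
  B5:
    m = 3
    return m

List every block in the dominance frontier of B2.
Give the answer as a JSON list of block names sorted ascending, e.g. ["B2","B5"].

Answer: ["B1"]

Analysis:
idom tree: B1←B0 B2←B1 B3←B2 B4←B3 B5←B2
Dom at joins:
  B1: preds {B0,B2,B3}: {B0} ∩ {B0,B1,B2} ∩ {B0,B1,B2,B3} = {B0}; idom=B0
  B5: preds {B2,B4}: {B0,B1,B2} ∩ {B0,B1,B2,B3,B4} = {B0,B1,B2}; idom=B2

Frontier:
  join B1 pred B0: · stop@B0
  join B1 pred B2: B2→B1 stop@B0
  join B1 pred B3: B3→B2→B1 stop@B0
  join B5 pred B2: · stop@B2
  join B5 pred B4: B4→B3 stop@B2
  B0 → ∅
  B1 → {B1}
  B2 → {B1}
  B3 → {B1,B5}
  B4 → {B5}
  B5 → ∅

DF(B2) = ["B1"]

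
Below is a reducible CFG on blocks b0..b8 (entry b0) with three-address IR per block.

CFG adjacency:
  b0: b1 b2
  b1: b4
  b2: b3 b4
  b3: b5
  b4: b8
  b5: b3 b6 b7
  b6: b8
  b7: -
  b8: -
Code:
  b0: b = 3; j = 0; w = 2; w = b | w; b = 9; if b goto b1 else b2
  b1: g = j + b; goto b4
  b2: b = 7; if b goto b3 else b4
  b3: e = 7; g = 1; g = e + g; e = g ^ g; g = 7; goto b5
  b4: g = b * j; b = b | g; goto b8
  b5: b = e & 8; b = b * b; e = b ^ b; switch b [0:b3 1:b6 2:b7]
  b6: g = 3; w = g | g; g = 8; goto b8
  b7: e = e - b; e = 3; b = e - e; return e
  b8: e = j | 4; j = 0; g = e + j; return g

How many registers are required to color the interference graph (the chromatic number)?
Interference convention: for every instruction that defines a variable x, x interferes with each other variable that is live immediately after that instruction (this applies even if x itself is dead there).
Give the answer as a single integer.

Block summaries:
  b0: def={b,j,w} ue=∅
  b1: def={g} ue={b,j}
  b2: def={b} ue=∅
  b3: def={e,g} ue=∅
  b4: def={b,g} ue={b,j}
  b5: def={b,e} ue={e}
  b6: def={g,w} ue=∅
  b7: def={b,e} ue={b,e}
  b8: def={e,g,j} ue={j}

Backward fixpoint:
  b0 li=∅ lo={b,j}
  b1 li={b,j} lo={b,j}
  b2 li={j} lo={b,j}
  b3 li={j} lo={e,j}
  b4 li={b,j} lo={j}
  b5 li={e,j} lo={b,e,j}
  b6 li={j} lo={j}
  b7 li={b,e} lo=∅
  b8 li={j} lo=∅

Conflict graph:
  b↔{e,g,j,w}
  e↔{b,g,j}
  g↔{b,e,j}
  j↔{b,e,g,w}
  w↔{b,j}

Chromatic number:
  {b,e,g,j} pairwise interfere (4-clique) ⇒ χ ≥ 4
  4-colouring: r0={b}  r1={j}  r2={e,w}  r3={g}
  χ = 4

Answer: 4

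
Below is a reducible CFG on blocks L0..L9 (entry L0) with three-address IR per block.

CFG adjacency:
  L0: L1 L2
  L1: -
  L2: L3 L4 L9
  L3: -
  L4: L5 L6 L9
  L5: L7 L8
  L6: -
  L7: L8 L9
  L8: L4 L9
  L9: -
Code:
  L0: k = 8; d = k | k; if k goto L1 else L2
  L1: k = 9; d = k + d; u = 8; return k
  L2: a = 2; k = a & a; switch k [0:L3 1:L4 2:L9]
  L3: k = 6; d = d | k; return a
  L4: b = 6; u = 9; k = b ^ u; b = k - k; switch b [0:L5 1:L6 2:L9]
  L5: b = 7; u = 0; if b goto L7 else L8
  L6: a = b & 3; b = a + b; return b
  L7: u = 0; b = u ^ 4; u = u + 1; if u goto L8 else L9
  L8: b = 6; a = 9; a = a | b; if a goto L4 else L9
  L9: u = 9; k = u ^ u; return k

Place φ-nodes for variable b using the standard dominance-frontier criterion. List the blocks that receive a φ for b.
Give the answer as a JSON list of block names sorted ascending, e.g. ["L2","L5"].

Answer: ["L4", "L8", "L9"]

Derivation:
idom tree: L1←L0 L2←L0 L3←L2 L4←L2 L5←L4 L6←L4 L7←L5 L8←L5 L9←L2
Dom at joins:
  L4: preds {L2,L8}: {L0,L2} ∩ {L0,L2,L4,L5,L8} = {L0,L2}; idom=L2
  L8: preds {L5,L7}: {L0,L2,L4,L5} ∩ {L0,L2,L4,L5,L7} = {L0,L2,L4,L5}; idom=L5
  L9: preds {L2,L4,L7,L8}: {L0,L2} ∩ {L0,L2,L4} ∩ {L0,L2,L4,L5,L7} ∩ {L0,L2,L4,L5,L8} = {L0,L2}; idom=L2

DF walk-up:
  L4←L2: walk · to L2
  L4←L8: walk L8→L5→L4 to L2
  L8←L5: walk · to L5
  L8←L7: walk L7 to L5
  L9←L2: walk · to L2
  L9←L4: walk L4 to L2
  L9←L7: walk L7→L5→L4 to L2
  L9←L8: walk L8→L5→L4 to L2
  L0 → ∅
  L1 → ∅
  L2 → ∅
  L3 → ∅
  L4 → {L4,L9}
  L5 → {L4,L9}
  L6 → ∅
  L7 → {L8,L9}
  L8 → {L4,L9}
  L9 → ∅

φ for b: defs {L4,L5,L6,L7,L8}
  DF⁺ = {L4,L8,L9}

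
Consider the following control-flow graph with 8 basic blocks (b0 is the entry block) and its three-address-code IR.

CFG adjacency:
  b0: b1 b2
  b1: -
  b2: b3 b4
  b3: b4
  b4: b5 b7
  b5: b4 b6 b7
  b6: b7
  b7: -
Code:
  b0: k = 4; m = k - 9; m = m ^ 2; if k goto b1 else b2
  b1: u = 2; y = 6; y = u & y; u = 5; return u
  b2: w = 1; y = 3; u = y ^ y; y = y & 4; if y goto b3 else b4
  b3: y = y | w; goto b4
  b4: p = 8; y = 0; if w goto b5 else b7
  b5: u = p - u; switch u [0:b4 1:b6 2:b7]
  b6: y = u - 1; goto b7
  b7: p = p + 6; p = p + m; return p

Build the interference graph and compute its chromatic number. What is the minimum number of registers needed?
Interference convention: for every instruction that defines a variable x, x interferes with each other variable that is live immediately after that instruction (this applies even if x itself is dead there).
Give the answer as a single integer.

Answer: 5

Analysis:
Block summaries:
  b0 def {k,m} use ∅
  b1 def {u,y} use ∅
  b2 def {u,w,y} use ∅
  b3 def {y} use {w,y}
  b4 def {p,y} use {w}
  b5 def {u} use {p,u}
  b6 def {y} use {u}
  b7 def {p} use {m,p}

Live sets:
  b0 li=∅ lo={m}
  b1 li=∅ lo=∅
  b2 li={m} lo={m,u,w,y}
  b3 li={m,u,w,y} lo={m,u,w}
  b4 li={m,u,w} lo={m,p,u,w}
  b5 li={m,p,u,w} lo={m,p,u,w}
  b6 li={m,p,u} lo={m,p}
  b7 li={m,p} lo=∅

Interfere edges:
  k: {m}
  m: {k,p,u,w,y}
  p: {m,u,w,y}
  u: {m,p,w,y}
  w: {m,p,u,y}
  y: {m,p,u,w}

Chromatic number:
  {m,p,u,w,y} pairwise interfere (5-clique) ⇒ χ ≥ 5
  5-colouring: R0={m}  R1={k,p}  R2={u}  R3={w}  R4={y}
  χ = 5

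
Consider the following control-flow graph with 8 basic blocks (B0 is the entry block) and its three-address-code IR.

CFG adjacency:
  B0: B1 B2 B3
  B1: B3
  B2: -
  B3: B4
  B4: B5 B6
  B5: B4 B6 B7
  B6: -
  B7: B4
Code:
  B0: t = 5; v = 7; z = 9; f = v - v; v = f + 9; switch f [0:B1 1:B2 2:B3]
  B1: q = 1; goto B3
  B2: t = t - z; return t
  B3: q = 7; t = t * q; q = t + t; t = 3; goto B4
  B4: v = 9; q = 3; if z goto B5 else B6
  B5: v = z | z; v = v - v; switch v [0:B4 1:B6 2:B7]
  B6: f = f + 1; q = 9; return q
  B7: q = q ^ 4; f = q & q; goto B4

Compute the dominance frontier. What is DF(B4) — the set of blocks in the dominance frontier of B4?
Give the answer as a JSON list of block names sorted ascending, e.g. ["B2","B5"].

Answer: ["B4"]

Analysis:
idom tree: B1←B0 B2←B0 B3←B0 B4←B3 B5←B4 B6←B4 B7←B5
Dom at joins:
  B3: preds {B0,B1}: {B0} ∩ {B0,B1} = {B0}; idom=B0
  B4: preds {B3,B5,B7}: {B0,B3} ∩ {B0,B3,B4,B5} ∩ {B0,B3,B4,B5,B7} = {B0,B3}; idom=B3
  B6: preds {B4,B5}: {B0,B3,B4} ∩ {B0,B3,B4,B5} = {B0,B3,B4}; idom=B4

Frontier:
  B3←B0: walk · to B0
  B3←B1: walk B1 to B0
  B4←B3: walk · to B3
  B4←B5: walk B5→B4 to B3
  B4←B7: walk B7→B5→B4 to B3
  B6←B4: walk · to B4
  B6←B5: walk B5 to B4
  B0: DF=∅
  B1: DF={B3}
  B2: DF=∅
  B3: DF=∅
  B4: DF={B4}
  B5: DF={B4,B6}
  B6: DF=∅
  B7: DF={B4}

DF(B4) = ["B4"]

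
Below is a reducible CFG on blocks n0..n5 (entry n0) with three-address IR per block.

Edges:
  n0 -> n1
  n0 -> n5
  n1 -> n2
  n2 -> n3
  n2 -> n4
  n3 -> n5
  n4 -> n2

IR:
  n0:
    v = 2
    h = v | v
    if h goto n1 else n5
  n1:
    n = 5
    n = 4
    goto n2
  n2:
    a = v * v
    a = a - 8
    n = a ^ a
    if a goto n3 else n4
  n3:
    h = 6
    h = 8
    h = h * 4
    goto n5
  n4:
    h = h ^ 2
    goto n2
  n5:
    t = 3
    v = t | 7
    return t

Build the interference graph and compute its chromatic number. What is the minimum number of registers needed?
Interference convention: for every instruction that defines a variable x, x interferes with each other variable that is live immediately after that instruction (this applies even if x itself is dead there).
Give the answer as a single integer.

Answer: 4

Working:
Per-block:
  n0: def={h,v} ue=∅
  n1: def={n} ue=∅
  n2: def={a,n} ue={v}
  n3: def={h} ue=∅
  n4: def={h} ue={h}
  n5: def={t,v} ue=∅

Liveness:
  n0 li=∅ lo={h,v}
  n1 li={h,v} lo={h,v}
  n2 li={h,v} lo={h,v}
  n3 li=∅ lo=∅
  n4 li={h,v} lo={h,v}
  n5 li=∅ lo=∅

Conflict graph:
  a: {h,n,v}
  h: {a,n,v}
  n: {a,h,v}
  t: {v}
  v: {a,h,n,t}

Registers:
  lower bound: {a,h,n,v} mutually conflict ⇒ χ ≥ 4
  4-colouring: R0={v}  R1={a,t}  R2={h}  R3={n}
  χ = 4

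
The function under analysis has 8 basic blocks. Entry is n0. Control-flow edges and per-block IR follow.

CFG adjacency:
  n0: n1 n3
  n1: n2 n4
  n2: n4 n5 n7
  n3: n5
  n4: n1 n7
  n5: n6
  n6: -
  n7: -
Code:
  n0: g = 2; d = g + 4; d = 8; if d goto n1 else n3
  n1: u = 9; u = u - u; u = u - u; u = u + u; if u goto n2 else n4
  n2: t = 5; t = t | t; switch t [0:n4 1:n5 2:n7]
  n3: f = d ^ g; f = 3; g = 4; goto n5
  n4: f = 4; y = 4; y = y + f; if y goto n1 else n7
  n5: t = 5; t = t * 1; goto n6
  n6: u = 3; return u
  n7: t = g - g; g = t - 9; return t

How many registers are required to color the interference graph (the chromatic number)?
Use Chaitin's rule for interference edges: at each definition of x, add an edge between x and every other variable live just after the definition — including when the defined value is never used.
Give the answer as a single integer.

Answer: 3

Working:
Per-block:
  n0: {d,g} / ∅
  n1: {u} / ∅
  n2: {t} / ∅
  n3: {f,g} / {d,g}
  n4: {f,y} / ∅
  n5: {t} / ∅
  n6: {u} / ∅
  n7: {g,t} / {g}

Live sets:
  n0 li=∅ lo={d,g}
  n1 li={g} lo={g}
  n2 li={g} lo={g}
  n3 li={d,g} lo=∅
  n4 li={g} lo={g}
  n5 li=∅ lo=∅
  n6 li=∅ lo=∅
  n7 li={g} lo=∅

Interfere edges:
  d — {g}
  f — {g,y}
  g — {d,f,t,u,y}
  t — {g}
  u — {g}
  y — {f,g}

Registers:
  lower bound: {f,g,y} mutually conflict ⇒ χ ≥ 3
  3-colouring: r0={g}  r1={d,f,t,u}  r2={y}
  χ = 3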